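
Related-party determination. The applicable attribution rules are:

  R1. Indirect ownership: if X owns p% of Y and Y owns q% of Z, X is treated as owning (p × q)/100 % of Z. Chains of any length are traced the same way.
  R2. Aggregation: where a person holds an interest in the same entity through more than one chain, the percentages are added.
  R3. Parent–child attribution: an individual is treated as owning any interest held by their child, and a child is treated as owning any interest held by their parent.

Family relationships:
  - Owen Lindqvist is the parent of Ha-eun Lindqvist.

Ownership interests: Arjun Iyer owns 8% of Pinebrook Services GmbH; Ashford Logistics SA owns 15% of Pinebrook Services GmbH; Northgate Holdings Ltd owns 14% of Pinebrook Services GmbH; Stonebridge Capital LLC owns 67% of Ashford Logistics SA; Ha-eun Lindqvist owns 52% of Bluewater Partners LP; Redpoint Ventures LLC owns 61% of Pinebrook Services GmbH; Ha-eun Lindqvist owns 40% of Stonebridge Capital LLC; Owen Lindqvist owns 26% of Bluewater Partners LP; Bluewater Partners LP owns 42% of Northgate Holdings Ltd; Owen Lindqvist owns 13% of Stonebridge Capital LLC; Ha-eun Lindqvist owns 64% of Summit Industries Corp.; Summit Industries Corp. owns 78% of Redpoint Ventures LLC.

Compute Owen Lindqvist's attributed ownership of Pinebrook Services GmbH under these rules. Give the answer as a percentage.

40.3641%

By parent–child attribution (R3), Owen Lindqvist is treated as also owning Ha-eun Lindqvist's interest in Bluewater Partners LP, giving 26% + 52% = 78%.
By parent–child attribution (R3), Owen Lindqvist is treated as also owning Ha-eun Lindqvist's interest in Stonebridge Capital LLC, giving 13% + 40% = 53%.
By parent–child attribution (R3), Owen Lindqvist is treated as owning Ha-eun Lindqvist's 64% interest in Summit Industries Corp.
Chain via Bluewater Partners LP → Northgate Holdings Ltd (R1): 78% × 42% × 14% = 4.5864% of Pinebrook Services GmbH.
Chain via Stonebridge Capital LLC → Ashford Logistics SA (R1): 53% × 67% × 15% = 5.3265% of Pinebrook Services GmbH.
Chain via Summit Industries Corp. → Redpoint Ventures LLC (R1): 64% × 78% × 61% = 30.4512% of Pinebrook Services GmbH.
Aggregating (R2): 4.5864% + 5.3265% + 30.4512% = 40.3641%.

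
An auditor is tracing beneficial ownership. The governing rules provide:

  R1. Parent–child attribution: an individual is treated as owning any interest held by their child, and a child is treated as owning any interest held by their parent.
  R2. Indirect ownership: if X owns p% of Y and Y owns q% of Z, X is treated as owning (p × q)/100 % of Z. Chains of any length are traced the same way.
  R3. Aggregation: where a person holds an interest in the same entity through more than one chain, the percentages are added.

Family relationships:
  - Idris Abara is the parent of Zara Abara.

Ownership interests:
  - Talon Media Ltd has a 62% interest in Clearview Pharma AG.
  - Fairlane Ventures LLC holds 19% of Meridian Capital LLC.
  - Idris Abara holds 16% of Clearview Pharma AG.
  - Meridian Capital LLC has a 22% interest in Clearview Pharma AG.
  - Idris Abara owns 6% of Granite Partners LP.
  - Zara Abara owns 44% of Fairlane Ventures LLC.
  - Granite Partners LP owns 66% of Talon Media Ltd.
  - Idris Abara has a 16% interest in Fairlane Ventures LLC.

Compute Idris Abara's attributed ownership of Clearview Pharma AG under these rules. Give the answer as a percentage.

20.9632%

By parent–child attribution (R1), Idris Abara is treated as also owning Zara Abara's interest in Fairlane Ventures LLC, giving 16% + 44% = 60%.
Chain via Fairlane Ventures LLC → Meridian Capital LLC (R2): 60% × 19% × 22% = 2.508% of Clearview Pharma AG.
Chain via Granite Partners LP → Talon Media Ltd (R2): 6% × 66% × 62% = 2.4552% of Clearview Pharma AG.
Direct interest in Clearview Pharma AG: 16%.
Aggregating (R3): 2.508% + 2.4552% + 16% = 20.9632%.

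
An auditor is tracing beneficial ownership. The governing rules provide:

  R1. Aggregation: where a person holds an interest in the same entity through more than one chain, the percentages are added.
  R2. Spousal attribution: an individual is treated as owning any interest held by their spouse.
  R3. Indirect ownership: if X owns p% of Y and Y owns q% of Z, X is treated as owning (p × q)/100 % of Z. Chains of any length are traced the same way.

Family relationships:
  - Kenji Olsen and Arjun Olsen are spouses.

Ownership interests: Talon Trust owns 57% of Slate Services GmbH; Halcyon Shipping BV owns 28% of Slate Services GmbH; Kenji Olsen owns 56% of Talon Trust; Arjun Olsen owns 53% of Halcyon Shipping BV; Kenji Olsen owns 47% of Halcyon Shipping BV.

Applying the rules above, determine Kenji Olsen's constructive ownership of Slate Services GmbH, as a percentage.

By spousal attribution (R2), Kenji Olsen is treated as also owning Arjun Olsen's interest in Halcyon Shipping BV, giving 47% + 53% = 100%.
Chain via Talon Trust (R3): 56% × 57% = 31.92% of Slate Services GmbH.
Chain via Halcyon Shipping BV (R3): 100% × 28% = 28% of Slate Services GmbH.
Aggregating (R1): 31.92% + 28% = 59.92%.

59.92%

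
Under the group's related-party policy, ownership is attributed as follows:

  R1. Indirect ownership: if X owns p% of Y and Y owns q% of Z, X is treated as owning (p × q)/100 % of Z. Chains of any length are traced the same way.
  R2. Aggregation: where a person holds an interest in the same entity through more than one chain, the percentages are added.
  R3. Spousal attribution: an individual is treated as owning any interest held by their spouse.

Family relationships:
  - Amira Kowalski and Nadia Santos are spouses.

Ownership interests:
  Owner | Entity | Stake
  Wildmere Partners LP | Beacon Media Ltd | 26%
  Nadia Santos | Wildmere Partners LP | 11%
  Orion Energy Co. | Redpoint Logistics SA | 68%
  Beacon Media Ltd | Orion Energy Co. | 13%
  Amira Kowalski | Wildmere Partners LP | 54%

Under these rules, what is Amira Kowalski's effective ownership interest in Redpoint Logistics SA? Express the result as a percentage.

By spousal attribution (R3), Amira Kowalski is treated as also owning Nadia Santos's interest in Wildmere Partners LP, giving 54% + 11% = 65%.
Chain via Wildmere Partners LP → Beacon Media Ltd → Orion Energy Co. (R1): 65% × 26% × 13% × 68% = 1.49396% of Redpoint Logistics SA.

1.49396%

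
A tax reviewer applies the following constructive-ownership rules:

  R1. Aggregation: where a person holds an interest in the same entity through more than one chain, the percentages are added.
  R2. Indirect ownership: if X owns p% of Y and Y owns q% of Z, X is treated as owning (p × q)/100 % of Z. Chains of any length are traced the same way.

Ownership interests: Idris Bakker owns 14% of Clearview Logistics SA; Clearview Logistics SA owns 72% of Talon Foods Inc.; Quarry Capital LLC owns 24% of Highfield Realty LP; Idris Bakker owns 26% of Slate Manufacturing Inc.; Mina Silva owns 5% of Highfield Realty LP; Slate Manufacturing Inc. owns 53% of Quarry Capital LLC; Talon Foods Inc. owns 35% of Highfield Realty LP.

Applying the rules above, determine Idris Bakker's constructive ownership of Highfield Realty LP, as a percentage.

Chain via Slate Manufacturing Inc. → Quarry Capital LLC (R2): 26% × 53% × 24% = 3.3072% of Highfield Realty LP.
Chain via Clearview Logistics SA → Talon Foods Inc. (R2): 14% × 72% × 35% = 3.528% of Highfield Realty LP.
Aggregating (R1): 3.3072% + 3.528% = 6.8352%.

6.8352%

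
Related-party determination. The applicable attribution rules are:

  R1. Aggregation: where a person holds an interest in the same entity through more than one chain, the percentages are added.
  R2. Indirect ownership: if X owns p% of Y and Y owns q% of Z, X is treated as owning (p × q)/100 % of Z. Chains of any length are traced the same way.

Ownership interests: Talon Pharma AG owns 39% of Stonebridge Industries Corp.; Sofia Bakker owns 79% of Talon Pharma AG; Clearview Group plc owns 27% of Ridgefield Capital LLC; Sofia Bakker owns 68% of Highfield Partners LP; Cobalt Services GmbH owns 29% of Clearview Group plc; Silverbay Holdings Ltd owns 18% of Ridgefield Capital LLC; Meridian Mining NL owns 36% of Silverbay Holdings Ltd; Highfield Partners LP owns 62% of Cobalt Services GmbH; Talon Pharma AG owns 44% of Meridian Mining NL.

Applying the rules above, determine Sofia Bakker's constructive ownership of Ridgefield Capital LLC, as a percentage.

5.553576%

Chain via Highfield Partners LP → Cobalt Services GmbH → Clearview Group plc (R2): 68% × 62% × 29% × 27% = 3.301128% of Ridgefield Capital LLC.
Chain via Talon Pharma AG → Meridian Mining NL → Silverbay Holdings Ltd (R2): 79% × 44% × 36% × 18% = 2.252448% of Ridgefield Capital LLC.
Aggregating (R1): 3.301128% + 2.252448% = 5.553576%.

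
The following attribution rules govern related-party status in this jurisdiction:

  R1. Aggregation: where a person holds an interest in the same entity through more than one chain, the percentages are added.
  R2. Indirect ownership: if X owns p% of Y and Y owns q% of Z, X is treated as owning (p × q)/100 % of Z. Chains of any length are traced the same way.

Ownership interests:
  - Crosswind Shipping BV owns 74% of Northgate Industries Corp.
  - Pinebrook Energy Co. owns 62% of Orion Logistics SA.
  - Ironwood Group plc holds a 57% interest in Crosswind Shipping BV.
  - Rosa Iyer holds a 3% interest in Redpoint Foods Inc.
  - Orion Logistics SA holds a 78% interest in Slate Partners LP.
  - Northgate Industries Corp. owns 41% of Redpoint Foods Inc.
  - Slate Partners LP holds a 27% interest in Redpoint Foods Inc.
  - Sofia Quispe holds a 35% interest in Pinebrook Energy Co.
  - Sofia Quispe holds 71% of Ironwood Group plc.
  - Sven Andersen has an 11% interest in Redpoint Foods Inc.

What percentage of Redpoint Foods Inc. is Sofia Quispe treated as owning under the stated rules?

Chain via Ironwood Group plc → Crosswind Shipping BV → Northgate Industries Corp. (R2): 71% × 57% × 74% × 41% = 12.278598% of Redpoint Foods Inc.
Chain via Pinebrook Energy Co. → Orion Logistics SA → Slate Partners LP (R2): 35% × 62% × 78% × 27% = 4.57002% of Redpoint Foods Inc.
Aggregating (R1): 12.278598% + 4.57002% = 16.848618%.

16.848618%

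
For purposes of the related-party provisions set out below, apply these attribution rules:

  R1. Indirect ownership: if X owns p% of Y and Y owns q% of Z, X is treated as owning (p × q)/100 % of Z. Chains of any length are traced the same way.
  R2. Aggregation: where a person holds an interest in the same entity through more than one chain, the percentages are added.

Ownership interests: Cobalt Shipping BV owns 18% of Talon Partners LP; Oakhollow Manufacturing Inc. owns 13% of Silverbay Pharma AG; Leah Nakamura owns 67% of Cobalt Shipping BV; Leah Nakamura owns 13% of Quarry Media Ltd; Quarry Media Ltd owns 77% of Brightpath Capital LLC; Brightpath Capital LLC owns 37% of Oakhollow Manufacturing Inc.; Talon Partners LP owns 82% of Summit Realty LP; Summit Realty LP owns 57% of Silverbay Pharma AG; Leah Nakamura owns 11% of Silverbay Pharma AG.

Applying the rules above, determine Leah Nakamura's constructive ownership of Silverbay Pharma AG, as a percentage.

Chain via Quarry Media Ltd → Brightpath Capital LLC → Oakhollow Manufacturing Inc. (R1): 13% × 77% × 37% × 13% = 0.481481% of Silverbay Pharma AG.
Chain via Cobalt Shipping BV → Talon Partners LP → Summit Realty LP (R1): 67% × 18% × 82% × 57% = 5.636844% of Silverbay Pharma AG.
Direct interest in Silverbay Pharma AG: 11%.
Aggregating (R2): 0.481481% + 5.636844% + 11% = 17.118325%.

17.118325%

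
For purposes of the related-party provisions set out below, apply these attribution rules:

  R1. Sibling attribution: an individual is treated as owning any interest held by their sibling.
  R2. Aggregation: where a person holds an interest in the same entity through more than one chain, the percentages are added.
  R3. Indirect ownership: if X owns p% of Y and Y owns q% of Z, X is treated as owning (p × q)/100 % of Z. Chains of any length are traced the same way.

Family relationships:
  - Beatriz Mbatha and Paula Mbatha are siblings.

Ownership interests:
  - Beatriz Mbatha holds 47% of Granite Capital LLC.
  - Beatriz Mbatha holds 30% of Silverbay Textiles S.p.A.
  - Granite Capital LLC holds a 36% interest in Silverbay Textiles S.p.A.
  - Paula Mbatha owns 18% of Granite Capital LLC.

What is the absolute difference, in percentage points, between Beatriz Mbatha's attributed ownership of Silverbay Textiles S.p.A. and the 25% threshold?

By sibling attribution (R1), Beatriz Mbatha is treated as also owning Paula Mbatha's interest in Granite Capital LLC, giving 47% + 18% = 65%.
Chain via Granite Capital LLC (R3): 65% × 36% = 23.4% of Silverbay Textiles S.p.A.
Direct interest in Silverbay Textiles S.p.A: 30%.
Aggregating (R2): 23.4% + 30% = 53.4%.
53.4% exceeds the 25% threshold by 28.4 percentage points.

28.4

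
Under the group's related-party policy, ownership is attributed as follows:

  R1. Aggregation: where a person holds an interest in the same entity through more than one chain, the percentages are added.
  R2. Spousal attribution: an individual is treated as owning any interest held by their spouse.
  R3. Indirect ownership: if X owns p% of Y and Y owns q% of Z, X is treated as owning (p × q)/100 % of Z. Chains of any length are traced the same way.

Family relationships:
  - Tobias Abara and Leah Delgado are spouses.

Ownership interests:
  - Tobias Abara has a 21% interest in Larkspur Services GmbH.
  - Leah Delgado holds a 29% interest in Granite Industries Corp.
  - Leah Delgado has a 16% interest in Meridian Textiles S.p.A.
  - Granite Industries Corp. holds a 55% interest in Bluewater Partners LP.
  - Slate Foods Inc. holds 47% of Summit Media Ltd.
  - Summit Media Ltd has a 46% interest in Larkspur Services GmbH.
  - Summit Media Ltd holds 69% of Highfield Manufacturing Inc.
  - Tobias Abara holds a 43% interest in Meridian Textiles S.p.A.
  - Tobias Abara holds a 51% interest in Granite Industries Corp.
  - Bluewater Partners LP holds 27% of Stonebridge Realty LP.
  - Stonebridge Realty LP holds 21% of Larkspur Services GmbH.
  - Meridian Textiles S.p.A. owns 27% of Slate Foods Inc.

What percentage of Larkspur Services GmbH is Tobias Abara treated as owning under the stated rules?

By spousal attribution (R2), Tobias Abara is treated as also owning Leah Delgado's interest in Granite Industries Corp, giving 51% + 29% = 80%.
By spousal attribution (R2), Tobias Abara is treated as also owning Leah Delgado's interest in Meridian Textiles S.p.A, giving 43% + 16% = 59%.
Chain via Granite Industries Corp. → Bluewater Partners LP → Stonebridge Realty LP (R3): 80% × 55% × 27% × 21% = 2.4948% of Larkspur Services GmbH.
Chain via Meridian Textiles S.p.A. → Slate Foods Inc. → Summit Media Ltd (R3): 59% × 27% × 47% × 46% = 3.444066% of Larkspur Services GmbH.
Direct interest in Larkspur Services GmbH: 21%.
Aggregating (R1): 2.4948% + 3.444066% + 21% = 26.938866%.

26.938866%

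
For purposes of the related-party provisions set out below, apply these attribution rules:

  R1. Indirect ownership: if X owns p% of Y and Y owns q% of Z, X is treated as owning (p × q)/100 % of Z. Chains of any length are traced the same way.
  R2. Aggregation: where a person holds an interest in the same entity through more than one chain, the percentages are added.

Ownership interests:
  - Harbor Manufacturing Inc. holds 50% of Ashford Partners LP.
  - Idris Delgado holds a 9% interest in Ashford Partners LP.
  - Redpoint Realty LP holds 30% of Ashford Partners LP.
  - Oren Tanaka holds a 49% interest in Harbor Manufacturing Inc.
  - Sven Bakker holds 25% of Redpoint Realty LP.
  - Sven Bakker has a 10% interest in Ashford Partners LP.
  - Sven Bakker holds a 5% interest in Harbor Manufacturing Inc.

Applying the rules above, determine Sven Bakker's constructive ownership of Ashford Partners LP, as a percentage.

Chain via Harbor Manufacturing Inc. (R1): 5% × 50% = 2.5% of Ashford Partners LP.
Chain via Redpoint Realty LP (R1): 25% × 30% = 7.5% of Ashford Partners LP.
Direct interest in Ashford Partners LP: 10%.
Aggregating (R2): 2.5% + 7.5% + 10% = 20%.

20%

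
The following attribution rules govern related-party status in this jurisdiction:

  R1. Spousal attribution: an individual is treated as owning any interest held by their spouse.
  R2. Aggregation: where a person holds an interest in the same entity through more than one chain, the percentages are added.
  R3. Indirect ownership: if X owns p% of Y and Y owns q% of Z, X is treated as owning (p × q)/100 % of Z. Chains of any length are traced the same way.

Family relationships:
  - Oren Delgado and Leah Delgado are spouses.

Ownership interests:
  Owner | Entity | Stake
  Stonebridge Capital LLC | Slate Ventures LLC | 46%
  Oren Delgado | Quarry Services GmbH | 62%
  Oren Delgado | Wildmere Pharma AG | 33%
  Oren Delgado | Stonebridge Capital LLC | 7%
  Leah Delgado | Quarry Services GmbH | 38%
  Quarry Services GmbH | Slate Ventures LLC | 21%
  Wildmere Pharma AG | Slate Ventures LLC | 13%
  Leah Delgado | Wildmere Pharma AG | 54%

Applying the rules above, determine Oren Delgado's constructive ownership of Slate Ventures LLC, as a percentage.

By spousal attribution (R1), Oren Delgado is treated as also owning Leah Delgado's interest in Wildmere Pharma AG, giving 33% + 54% = 87%.
By spousal attribution (R1), Oren Delgado is treated as also owning Leah Delgado's interest in Quarry Services GmbH, giving 62% + 38% = 100%.
Chain via Wildmere Pharma AG (R3): 87% × 13% = 11.31% of Slate Ventures LLC.
Chain via Quarry Services GmbH (R3): 100% × 21% = 21% of Slate Ventures LLC.
Chain via Stonebridge Capital LLC (R3): 7% × 46% = 3.22% of Slate Ventures LLC.
Aggregating (R2): 11.31% + 21% + 3.22% = 35.53%.

35.53%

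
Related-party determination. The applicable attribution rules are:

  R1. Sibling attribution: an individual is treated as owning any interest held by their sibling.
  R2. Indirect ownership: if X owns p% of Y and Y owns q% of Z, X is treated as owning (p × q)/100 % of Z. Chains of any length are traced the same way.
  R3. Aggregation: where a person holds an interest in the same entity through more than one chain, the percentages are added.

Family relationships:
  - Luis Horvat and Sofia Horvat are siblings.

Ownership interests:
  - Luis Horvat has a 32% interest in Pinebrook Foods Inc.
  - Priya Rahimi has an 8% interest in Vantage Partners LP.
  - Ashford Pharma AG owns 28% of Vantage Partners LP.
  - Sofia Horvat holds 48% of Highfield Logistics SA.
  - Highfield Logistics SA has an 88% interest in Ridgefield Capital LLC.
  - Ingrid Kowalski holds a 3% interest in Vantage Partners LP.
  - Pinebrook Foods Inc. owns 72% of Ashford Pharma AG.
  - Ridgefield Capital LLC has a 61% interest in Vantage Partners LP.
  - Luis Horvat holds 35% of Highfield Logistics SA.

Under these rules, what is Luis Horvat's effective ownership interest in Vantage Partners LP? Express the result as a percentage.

51.0056%

By sibling attribution (R1), Luis Horvat is treated as also owning Sofia Horvat's interest in Highfield Logistics SA, giving 35% + 48% = 83%.
Chain via Highfield Logistics SA → Ridgefield Capital LLC (R2): 83% × 88% × 61% = 44.5544% of Vantage Partners LP.
Chain via Pinebrook Foods Inc. → Ashford Pharma AG (R2): 32% × 72% × 28% = 6.4512% of Vantage Partners LP.
Aggregating (R3): 44.5544% + 6.4512% = 51.0056%.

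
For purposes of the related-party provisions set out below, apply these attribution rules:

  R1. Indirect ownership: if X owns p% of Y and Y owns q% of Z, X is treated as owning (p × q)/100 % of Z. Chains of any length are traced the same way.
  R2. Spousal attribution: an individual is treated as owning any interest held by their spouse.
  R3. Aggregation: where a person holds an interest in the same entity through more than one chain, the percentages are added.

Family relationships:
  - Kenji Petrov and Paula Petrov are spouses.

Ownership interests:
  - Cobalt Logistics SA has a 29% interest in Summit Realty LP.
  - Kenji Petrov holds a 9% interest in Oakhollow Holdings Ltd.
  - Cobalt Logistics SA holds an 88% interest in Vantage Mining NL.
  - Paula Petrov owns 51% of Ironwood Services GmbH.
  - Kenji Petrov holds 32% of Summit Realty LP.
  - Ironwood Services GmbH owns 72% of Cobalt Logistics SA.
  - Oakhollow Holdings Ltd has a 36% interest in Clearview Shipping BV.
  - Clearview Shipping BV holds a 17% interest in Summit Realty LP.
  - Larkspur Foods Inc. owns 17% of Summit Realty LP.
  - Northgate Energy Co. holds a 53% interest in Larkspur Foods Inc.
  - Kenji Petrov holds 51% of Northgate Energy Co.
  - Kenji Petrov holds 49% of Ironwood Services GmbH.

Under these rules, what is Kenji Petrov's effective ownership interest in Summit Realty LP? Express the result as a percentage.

By spousal attribution (R2), Kenji Petrov is treated as also owning Paula Petrov's interest in Ironwood Services GmbH, giving 49% + 51% = 100%.
Chain via Northgate Energy Co. → Larkspur Foods Inc. (R1): 51% × 53% × 17% = 4.5951% of Summit Realty LP.
Chain via Oakhollow Holdings Ltd → Clearview Shipping BV (R1): 9% × 36% × 17% = 0.5508% of Summit Realty LP.
Chain via Ironwood Services GmbH → Cobalt Logistics SA (R1): 100% × 72% × 29% = 20.88% of Summit Realty LP.
Direct interest in Summit Realty LP: 32%.
Aggregating (R3): 4.5951% + 0.5508% + 20.88% + 32% = 58.0259%.

58.0259%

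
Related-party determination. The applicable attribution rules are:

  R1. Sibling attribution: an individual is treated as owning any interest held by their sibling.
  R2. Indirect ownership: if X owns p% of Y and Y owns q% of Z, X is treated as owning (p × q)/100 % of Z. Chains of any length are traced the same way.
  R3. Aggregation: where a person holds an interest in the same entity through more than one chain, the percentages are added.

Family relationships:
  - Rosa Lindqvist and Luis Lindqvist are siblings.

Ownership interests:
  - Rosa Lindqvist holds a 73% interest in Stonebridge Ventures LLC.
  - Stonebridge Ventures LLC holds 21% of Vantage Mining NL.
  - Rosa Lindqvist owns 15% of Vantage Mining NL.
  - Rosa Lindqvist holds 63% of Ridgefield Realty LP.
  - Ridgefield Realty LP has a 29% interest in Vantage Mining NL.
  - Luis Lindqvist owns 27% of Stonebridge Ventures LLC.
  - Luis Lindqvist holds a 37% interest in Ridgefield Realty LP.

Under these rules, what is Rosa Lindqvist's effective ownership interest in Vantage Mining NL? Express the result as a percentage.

By sibling attribution (R1), Rosa Lindqvist is treated as also owning Luis Lindqvist's interest in Stonebridge Ventures LLC, giving 73% + 27% = 100%.
By sibling attribution (R1), Rosa Lindqvist is treated as also owning Luis Lindqvist's interest in Ridgefield Realty LP, giving 63% + 37% = 100%.
Chain via Stonebridge Ventures LLC (R2): 100% × 21% = 21% of Vantage Mining NL.
Chain via Ridgefield Realty LP (R2): 100% × 29% = 29% of Vantage Mining NL.
Direct interest in Vantage Mining NL: 15%.
Aggregating (R3): 21% + 29% + 15% = 65%.

65%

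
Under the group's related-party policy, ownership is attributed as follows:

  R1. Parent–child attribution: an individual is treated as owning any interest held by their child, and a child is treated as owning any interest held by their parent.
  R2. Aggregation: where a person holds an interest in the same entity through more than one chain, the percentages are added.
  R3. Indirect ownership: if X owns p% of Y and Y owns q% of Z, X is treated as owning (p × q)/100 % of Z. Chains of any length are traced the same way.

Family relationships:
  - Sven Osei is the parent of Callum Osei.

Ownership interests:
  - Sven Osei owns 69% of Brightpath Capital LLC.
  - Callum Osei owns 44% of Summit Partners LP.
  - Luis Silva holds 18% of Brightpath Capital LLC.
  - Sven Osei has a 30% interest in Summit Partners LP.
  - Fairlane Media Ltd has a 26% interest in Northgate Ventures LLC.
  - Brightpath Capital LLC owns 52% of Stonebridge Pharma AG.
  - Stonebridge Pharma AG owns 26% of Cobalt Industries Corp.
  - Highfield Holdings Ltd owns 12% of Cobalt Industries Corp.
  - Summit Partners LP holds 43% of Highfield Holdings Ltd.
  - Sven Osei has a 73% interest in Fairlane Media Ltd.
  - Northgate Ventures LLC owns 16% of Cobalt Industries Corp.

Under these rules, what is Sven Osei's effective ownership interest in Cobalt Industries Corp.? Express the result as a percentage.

16.184%

By parent–child attribution (R1), Sven Osei is treated as also owning Callum Osei's interest in Summit Partners LP, giving 30% + 44% = 74%.
Chain via Summit Partners LP → Highfield Holdings Ltd (R3): 74% × 43% × 12% = 3.8184% of Cobalt Industries Corp.
Chain via Brightpath Capital LLC → Stonebridge Pharma AG (R3): 69% × 52% × 26% = 9.3288% of Cobalt Industries Corp.
Chain via Fairlane Media Ltd → Northgate Ventures LLC (R3): 73% × 26% × 16% = 3.0368% of Cobalt Industries Corp.
Aggregating (R2): 3.8184% + 9.3288% + 3.0368% = 16.184%.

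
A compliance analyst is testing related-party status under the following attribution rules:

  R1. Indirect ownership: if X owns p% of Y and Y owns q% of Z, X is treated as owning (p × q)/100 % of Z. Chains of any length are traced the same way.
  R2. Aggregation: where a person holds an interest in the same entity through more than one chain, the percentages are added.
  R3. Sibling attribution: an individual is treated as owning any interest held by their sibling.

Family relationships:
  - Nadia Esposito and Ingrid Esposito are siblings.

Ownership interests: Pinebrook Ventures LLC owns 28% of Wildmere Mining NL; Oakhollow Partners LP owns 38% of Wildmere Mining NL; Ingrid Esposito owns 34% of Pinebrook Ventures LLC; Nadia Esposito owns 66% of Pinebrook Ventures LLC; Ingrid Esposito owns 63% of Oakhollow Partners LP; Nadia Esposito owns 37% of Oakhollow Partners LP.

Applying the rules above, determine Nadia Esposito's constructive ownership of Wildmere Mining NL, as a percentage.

By sibling attribution (R3), Nadia Esposito is treated as also owning Ingrid Esposito's interest in Pinebrook Ventures LLC, giving 66% + 34% = 100%.
By sibling attribution (R3), Nadia Esposito is treated as also owning Ingrid Esposito's interest in Oakhollow Partners LP, giving 37% + 63% = 100%.
Chain via Pinebrook Ventures LLC (R1): 100% × 28% = 28% of Wildmere Mining NL.
Chain via Oakhollow Partners LP (R1): 100% × 38% = 38% of Wildmere Mining NL.
Aggregating (R2): 28% + 38% = 66%.

66%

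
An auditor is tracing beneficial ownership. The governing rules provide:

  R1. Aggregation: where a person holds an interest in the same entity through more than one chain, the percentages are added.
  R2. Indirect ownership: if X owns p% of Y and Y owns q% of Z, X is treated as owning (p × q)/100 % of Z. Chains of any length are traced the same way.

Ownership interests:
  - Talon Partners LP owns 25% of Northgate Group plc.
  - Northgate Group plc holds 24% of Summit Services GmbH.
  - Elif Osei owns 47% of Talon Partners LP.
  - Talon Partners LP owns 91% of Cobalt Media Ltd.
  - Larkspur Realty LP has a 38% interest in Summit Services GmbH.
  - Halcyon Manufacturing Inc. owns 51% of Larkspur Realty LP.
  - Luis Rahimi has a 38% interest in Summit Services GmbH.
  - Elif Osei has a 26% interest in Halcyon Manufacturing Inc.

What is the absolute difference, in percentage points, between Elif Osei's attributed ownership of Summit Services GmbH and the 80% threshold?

72.1412

Chain via Halcyon Manufacturing Inc. → Larkspur Realty LP (R2): 26% × 51% × 38% = 5.0388% of Summit Services GmbH.
Chain via Talon Partners LP → Northgate Group plc (R2): 47% × 25% × 24% = 2.82% of Summit Services GmbH.
Aggregating (R1): 5.0388% + 2.82% = 7.8588%.
7.8588% falls short of the 80% threshold by 72.1412 percentage points.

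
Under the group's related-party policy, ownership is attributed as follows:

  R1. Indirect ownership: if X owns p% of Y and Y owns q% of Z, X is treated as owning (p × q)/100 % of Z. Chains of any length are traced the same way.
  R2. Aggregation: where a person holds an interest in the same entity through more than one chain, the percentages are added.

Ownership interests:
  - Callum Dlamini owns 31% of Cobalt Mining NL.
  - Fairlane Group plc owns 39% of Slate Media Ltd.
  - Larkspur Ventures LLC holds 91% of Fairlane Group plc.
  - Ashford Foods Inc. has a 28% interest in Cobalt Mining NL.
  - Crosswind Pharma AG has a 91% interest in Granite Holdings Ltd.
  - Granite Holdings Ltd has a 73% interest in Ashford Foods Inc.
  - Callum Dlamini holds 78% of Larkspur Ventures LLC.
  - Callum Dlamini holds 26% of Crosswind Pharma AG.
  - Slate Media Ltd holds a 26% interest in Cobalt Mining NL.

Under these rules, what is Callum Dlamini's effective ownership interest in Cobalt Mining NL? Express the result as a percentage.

Chain via Crosswind Pharma AG → Granite Holdings Ltd → Ashford Foods Inc. (R1): 26% × 91% × 73% × 28% = 4.836104% of Cobalt Mining NL.
Chain via Larkspur Ventures LLC → Fairlane Group plc → Slate Media Ltd (R1): 78% × 91% × 39% × 26% = 7.197372% of Cobalt Mining NL.
Direct interest in Cobalt Mining NL: 31%.
Aggregating (R2): 4.836104% + 7.197372% + 31% = 43.033476%.

43.033476%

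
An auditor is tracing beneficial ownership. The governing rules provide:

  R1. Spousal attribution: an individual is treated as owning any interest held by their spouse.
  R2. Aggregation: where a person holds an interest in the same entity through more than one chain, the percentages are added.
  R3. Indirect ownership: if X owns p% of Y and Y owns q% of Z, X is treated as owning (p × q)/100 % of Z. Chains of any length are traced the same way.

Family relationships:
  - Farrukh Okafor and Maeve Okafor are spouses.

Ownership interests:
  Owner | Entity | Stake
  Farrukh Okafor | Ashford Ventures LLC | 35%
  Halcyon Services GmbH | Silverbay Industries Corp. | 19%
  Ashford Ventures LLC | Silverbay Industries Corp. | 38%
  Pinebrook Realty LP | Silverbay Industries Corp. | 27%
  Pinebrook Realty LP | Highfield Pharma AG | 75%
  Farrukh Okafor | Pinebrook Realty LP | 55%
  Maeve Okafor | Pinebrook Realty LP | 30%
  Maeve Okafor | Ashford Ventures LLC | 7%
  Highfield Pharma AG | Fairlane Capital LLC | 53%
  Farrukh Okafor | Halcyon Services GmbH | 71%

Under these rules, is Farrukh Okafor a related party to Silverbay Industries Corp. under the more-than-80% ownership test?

By spousal attribution (R1), Farrukh Okafor is treated as also owning Maeve Okafor's interest in Pinebrook Realty LP, giving 55% + 30% = 85%.
By spousal attribution (R1), Farrukh Okafor is treated as also owning Maeve Okafor's interest in Ashford Ventures LLC, giving 35% + 7% = 42%.
Chain via Pinebrook Realty LP (R3): 85% × 27% = 22.95% of Silverbay Industries Corp.
Chain via Ashford Ventures LLC (R3): 42% × 38% = 15.96% of Silverbay Industries Corp.
Chain via Halcyon Services GmbH (R3): 71% × 19% = 13.49% of Silverbay Industries Corp.
Aggregating (R2): 22.95% + 15.96% + 13.49% = 52.4%.
52.4% does not exceed the 80% threshold, so Farrukh is not a related party to Silverbay Industries Corp.

No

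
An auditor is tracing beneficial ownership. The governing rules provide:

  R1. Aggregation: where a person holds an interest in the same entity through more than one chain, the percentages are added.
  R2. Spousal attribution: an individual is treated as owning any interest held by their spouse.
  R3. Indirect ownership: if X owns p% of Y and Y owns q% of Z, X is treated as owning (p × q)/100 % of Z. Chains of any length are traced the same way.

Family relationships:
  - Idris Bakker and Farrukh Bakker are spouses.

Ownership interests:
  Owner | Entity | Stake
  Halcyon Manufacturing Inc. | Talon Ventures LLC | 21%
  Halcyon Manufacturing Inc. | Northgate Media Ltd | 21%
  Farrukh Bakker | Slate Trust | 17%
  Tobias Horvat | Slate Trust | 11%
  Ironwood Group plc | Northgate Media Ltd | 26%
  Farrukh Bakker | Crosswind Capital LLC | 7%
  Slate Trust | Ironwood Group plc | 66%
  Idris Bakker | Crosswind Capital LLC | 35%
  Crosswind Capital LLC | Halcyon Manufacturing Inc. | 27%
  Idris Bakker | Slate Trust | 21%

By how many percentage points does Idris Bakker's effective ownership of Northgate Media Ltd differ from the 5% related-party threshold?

3.9022

By spousal attribution (R2), Idris Bakker is treated as also owning Farrukh Bakker's interest in Crosswind Capital LLC, giving 35% + 7% = 42%.
By spousal attribution (R2), Idris Bakker is treated as also owning Farrukh Bakker's interest in Slate Trust, giving 21% + 17% = 38%.
Chain via Crosswind Capital LLC → Halcyon Manufacturing Inc. (R3): 42% × 27% × 21% = 2.3814% of Northgate Media Ltd.
Chain via Slate Trust → Ironwood Group plc (R3): 38% × 66% × 26% = 6.5208% of Northgate Media Ltd.
Aggregating (R1): 2.3814% + 6.5208% = 8.9022%.
8.9022% exceeds the 5% threshold by 3.9022 percentage points.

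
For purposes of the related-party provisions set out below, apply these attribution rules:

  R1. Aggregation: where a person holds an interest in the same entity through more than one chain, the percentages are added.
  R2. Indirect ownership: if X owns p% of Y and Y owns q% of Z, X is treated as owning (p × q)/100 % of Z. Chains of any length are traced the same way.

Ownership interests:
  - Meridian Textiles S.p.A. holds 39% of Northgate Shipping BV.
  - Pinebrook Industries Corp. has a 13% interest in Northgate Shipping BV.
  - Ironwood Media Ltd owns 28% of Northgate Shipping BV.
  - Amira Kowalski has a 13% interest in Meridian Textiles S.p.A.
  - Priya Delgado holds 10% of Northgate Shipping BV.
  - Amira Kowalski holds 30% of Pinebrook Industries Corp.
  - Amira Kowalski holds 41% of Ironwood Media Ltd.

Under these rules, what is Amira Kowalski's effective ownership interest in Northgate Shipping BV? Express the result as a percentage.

20.45%

Chain via Pinebrook Industries Corp. (R2): 30% × 13% = 3.9% of Northgate Shipping BV.
Chain via Meridian Textiles S.p.A. (R2): 13% × 39% = 5.07% of Northgate Shipping BV.
Chain via Ironwood Media Ltd (R2): 41% × 28% = 11.48% of Northgate Shipping BV.
Aggregating (R1): 3.9% + 5.07% + 11.48% = 20.45%.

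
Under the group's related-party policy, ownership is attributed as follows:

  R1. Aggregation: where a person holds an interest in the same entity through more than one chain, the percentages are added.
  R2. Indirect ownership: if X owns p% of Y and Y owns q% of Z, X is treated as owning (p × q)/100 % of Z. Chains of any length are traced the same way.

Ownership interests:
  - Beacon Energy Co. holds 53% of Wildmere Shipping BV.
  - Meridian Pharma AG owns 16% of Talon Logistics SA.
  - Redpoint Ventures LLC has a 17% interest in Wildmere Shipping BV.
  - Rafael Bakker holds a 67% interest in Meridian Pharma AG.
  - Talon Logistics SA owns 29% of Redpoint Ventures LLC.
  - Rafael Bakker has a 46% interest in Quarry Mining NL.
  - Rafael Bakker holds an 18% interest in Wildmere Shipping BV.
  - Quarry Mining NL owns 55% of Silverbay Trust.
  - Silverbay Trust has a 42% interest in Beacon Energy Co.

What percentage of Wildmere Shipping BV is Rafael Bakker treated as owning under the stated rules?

Chain via Quarry Mining NL → Silverbay Trust → Beacon Energy Co. (R2): 46% × 55% × 42% × 53% = 5.63178% of Wildmere Shipping BV.
Chain via Meridian Pharma AG → Talon Logistics SA → Redpoint Ventures LLC (R2): 67% × 16% × 29% × 17% = 0.528496% of Wildmere Shipping BV.
Direct interest in Wildmere Shipping BV: 18%.
Aggregating (R1): 5.63178% + 0.528496% + 18% = 24.160276%.

24.160276%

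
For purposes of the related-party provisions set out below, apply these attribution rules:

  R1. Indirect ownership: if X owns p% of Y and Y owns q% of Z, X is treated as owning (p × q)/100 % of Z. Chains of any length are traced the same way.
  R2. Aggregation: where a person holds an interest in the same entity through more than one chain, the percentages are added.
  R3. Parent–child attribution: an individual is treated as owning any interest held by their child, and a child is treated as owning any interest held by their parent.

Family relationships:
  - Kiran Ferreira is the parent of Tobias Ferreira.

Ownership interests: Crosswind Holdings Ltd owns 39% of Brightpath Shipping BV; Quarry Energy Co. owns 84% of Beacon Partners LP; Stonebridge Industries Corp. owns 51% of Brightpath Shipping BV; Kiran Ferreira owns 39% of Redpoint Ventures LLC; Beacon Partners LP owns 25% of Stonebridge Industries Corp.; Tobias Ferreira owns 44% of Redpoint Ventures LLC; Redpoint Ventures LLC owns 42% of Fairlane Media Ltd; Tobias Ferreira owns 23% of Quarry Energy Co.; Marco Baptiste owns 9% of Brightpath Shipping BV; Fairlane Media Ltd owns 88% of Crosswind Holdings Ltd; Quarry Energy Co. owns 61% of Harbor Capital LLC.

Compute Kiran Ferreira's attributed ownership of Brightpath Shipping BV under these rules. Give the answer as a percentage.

By parent–child attribution (R3), Kiran Ferreira is treated as also owning Tobias Ferreira's interest in Redpoint Ventures LLC, giving 39% + 44% = 83%.
By parent–child attribution (R3), Kiran Ferreira is treated as owning Tobias Ferreira's 23% interest in Quarry Energy Co.
Chain via Redpoint Ventures LLC → Fairlane Media Ltd → Crosswind Holdings Ltd (R1): 83% × 42% × 88% × 39% = 11.963952% of Brightpath Shipping BV.
Chain via Quarry Energy Co. → Beacon Partners LP → Stonebridge Industries Corp. (R1): 23% × 84% × 25% × 51% = 2.4633% of Brightpath Shipping BV.
Aggregating (R2): 11.963952% + 2.4633% = 14.427252%.

14.427252%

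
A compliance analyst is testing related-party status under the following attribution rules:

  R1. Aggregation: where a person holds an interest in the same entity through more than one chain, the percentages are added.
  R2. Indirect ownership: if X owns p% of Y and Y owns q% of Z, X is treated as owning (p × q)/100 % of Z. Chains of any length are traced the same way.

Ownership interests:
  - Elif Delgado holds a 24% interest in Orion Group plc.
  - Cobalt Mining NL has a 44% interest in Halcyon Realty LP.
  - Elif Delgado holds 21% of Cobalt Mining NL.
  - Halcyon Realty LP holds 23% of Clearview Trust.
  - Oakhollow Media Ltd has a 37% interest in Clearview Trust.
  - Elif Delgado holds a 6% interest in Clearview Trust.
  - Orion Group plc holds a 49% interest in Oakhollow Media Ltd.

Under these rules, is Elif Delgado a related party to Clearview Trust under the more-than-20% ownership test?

Chain via Orion Group plc → Oakhollow Media Ltd (R2): 24% × 49% × 37% = 4.3512% of Clearview Trust.
Chain via Cobalt Mining NL → Halcyon Realty LP (R2): 21% × 44% × 23% = 2.1252% of Clearview Trust.
Direct interest in Clearview Trust: 6%.
Aggregating (R1): 4.3512% + 2.1252% + 6% = 12.4764%.
12.4764% does not exceed the 20% threshold, so Elif is not a related party to Clearview Trust.

No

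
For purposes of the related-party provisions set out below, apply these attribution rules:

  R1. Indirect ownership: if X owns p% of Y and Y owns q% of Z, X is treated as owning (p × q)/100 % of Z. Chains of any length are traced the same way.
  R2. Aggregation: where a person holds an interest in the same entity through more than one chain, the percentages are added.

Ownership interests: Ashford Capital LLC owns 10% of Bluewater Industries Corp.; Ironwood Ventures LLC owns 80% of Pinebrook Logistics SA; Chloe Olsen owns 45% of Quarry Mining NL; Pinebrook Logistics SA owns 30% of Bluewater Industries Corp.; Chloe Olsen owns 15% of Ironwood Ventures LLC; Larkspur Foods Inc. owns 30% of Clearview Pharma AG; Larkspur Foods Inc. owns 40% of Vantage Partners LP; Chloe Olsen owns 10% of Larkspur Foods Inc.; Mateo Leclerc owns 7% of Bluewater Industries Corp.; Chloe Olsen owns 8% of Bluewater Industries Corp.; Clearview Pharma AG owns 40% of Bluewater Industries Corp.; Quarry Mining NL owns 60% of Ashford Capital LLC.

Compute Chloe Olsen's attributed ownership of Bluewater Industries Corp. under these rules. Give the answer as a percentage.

15.5%

Chain via Larkspur Foods Inc. → Clearview Pharma AG (R1): 10% × 30% × 40% = 1.2% of Bluewater Industries Corp.
Chain via Ironwood Ventures LLC → Pinebrook Logistics SA (R1): 15% × 80% × 30% = 3.6% of Bluewater Industries Corp.
Chain via Quarry Mining NL → Ashford Capital LLC (R1): 45% × 60% × 10% = 2.7% of Bluewater Industries Corp.
Direct interest in Bluewater Industries Corp: 8%.
Aggregating (R2): 1.2% + 3.6% + 2.7% + 8% = 15.5%.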